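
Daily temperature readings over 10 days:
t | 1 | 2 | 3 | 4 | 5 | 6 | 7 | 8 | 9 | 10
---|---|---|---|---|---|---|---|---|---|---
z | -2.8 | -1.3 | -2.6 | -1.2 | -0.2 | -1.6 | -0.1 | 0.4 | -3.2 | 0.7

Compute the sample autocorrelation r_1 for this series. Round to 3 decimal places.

-0.339

Mean z̄ = (-2.8 − 1.3 − 2.6 − 1.2 − 0.2 − 1.6 − 0.1 + 0.4 − 3.2 + 0.7)/10 = -1.1900
Numerator Σ_{t=1}^{9}(z_t−z̄)(z_{t+1}−z̄) = -5.7781
Denominator Σ(z_t−z̄)² = 17.0690
r_1 = -5.7781 / 17.0690 = -0.339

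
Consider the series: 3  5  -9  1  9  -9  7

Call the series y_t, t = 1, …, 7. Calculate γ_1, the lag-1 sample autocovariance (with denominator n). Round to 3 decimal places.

Mean ȳ = (3 + 5 − 9 + 1 + 9 − 9 + 7)/7 = 1.0000
Deviations: 2.0000, 4.0000, -10.0000, 0.0000, 8.0000, -10.0000, 6.0000
Σ_{t=1}^{6}(y_t−ȳ)(y_{t+1}−ȳ) = -172.0000
γ_1 = -172.0000 / 7 = -24.571

-24.571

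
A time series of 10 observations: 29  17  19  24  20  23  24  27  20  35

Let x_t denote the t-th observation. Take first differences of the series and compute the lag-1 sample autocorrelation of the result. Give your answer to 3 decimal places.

-0.352

First differences Δx: -12, 2, 5, -4, 3, 1, 3, -7, 15
Mean of differences = 0.6667
Numerator Σ(Δx_t−Δx̄)(Δx_{t+1}−Δx̄) = -168.4444
Denominator Σ(Δx_t−Δx̄)² = 478.0000
r_1(Δx) = -168.4444 / 478.0000 = -0.352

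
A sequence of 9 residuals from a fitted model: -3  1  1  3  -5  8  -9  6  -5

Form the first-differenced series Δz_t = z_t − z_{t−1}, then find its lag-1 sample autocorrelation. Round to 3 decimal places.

-0.856

First differences Δz: 4, 0, 2, -8, 13, -17, 15, -11
Mean of differences = -0.2500
Numerator Σ(Δz_t−Δz̄)(Δz_{t+1}−Δz̄) = -759.8125
Denominator Σ(Δz_t−Δz̄)² = 887.5000
r_1(Δz) = -759.8125 / 887.5000 = -0.856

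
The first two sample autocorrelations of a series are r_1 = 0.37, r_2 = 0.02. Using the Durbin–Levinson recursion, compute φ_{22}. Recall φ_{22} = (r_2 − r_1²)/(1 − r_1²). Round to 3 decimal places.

φ_{22} = (r_2 − r_1²) / (1 − r_1²)
r_1² = (0.37)² = 0.1369
Numerator = 0.02 − 0.1369 = -0.1169; denominator = 1 − 0.1369 = 0.8631
φ_{22} = -0.1169 / 0.8631 = -0.135

-0.135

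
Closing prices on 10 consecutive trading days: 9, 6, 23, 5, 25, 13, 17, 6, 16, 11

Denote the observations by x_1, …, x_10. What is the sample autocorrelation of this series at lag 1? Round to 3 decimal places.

-0.607

Mean x̄ = (9 + 6 + 23 + 5 + 25 + 13 + 17 + 6 + 16 + 11)/10 = 13.1000
Numerator Σ_{t=1}^{9}(x_t−x̄)(x_{t+1}−x̄) = -273.7100
Denominator Σ(x_t−x̄)² = 450.9000
r_1 = -273.7100 / 450.9000 = -0.607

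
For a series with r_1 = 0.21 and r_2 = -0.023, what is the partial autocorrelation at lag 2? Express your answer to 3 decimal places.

-0.070

φ_{22} = (r_2 − r_1²) / (1 − r_1²)
r_1² = (0.21)² = 0.0441
Numerator = -0.023 − 0.0441 = -0.0671; denominator = 1 − 0.0441 = 0.9559
φ_{22} = -0.0671 / 0.9559 = -0.070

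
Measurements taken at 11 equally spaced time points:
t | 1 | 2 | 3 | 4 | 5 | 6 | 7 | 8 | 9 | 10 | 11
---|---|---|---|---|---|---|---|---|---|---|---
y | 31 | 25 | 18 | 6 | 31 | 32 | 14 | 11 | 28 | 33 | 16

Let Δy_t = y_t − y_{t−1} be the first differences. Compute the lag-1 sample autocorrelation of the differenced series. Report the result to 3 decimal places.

-0.087

First differences Δy: -6, -7, -12, 25, 1, -18, -3, 17, 5, -17
Mean of differences = -1.5000
Numerator Σ(Δy_t−Δȳ)(Δy_{t+1}−Δȳ) = -154.2500
Denominator Σ(Δy_t−Δȳ)² = 1768.5000
r_1(Δy) = -154.2500 / 1768.5000 = -0.087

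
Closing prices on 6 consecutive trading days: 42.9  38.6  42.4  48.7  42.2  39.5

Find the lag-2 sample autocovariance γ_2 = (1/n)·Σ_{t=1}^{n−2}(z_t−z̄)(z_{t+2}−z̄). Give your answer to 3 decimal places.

-7.018

Mean z̄ = (42.9 + 38.6 + 42.4 + 48.7 + 42.2 + 39.5)/6 = 42.3833
Deviations: 0.5167, -3.7833, 0.0167, 6.3167, -0.1833, -2.8833
Σ_{t=1}^{4}(z_t−z̄)(z_{t+2}−z̄) = -42.1056
γ_2 = -42.1056 / 6 = -7.018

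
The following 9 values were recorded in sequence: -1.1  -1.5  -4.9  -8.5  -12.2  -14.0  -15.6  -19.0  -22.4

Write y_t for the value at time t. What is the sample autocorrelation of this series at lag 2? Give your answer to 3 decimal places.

0.331

Mean ȳ = (-1.1 − 1.5 − 4.9 − 8.5 − 12.2 − 14.0 − 15.6 − 19.0 − 22.4)/9 = -11.0222
Numerator Σ_{t=1}^{7}(y_t−ȳ)(y_{t+2}−ȳ) = 151.2746
Denominator Σ(y_t−ȳ)² = 457.2756
r_2 = 151.2746 / 457.2756 = 0.331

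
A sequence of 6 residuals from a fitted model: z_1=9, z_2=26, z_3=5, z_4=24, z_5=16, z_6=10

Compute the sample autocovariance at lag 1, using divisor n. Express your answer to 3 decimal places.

-43.667

Mean z̄ = (9 + 26 + 5 + 24 + 16 + 10)/6 = 15.0000
Σ_{t=1}^{5}(z_t−z̄)(z_{t+1}−z̄) = -262.0000
γ_1 = -262.0000 / 6 = -43.667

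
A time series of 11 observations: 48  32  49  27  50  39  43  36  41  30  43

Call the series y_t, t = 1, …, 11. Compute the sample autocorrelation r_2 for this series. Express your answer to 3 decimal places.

Mean ȳ = (48 + 32 + 49 + 27 + 50 + 39 + 43 + 36 + 41 + 30 + 43)/11 = 39.8182
Numerator Σ_{t=1}^{9}(y_t−ȳ)(y_{t+2}−ȳ) = 359.8430
Denominator Σ(y_t−ȳ)² = 613.6364
r_2 = 359.8430 / 613.6364 = 0.586

0.586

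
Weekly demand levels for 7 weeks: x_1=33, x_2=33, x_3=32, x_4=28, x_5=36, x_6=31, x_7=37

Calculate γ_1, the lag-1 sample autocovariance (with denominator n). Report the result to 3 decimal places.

Mean x̄ = (33 + 33 + 32 + 28 + 36 + 31 + 37)/7 = 32.8571
Σ_{t=1}^{6}(x_t−x̄)(x_{t+1}−x̄) = -24.7347
γ_1 = -24.7347 / 7 = -3.534

-3.534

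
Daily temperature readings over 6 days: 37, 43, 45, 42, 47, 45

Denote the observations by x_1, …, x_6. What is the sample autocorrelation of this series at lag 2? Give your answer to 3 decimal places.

Mean x̄ = (37 + 43 + 45 + 42 + 47 + 45)/6 = 43.1667
Deviations from mean: -6.1667, -0.1667, 1.8333, -1.1667, 3.8333, 1.8333
Σ(x_t−x̄)(x_{t+2}−x̄) = (-11.3056) + (0.1944) + (7.0278) + (-2.1389) = -6.2222
Denominator Σ(x_t−x̄)² = 60.8333
r_2 = -6.2222 / 60.8333 = -0.102

-0.102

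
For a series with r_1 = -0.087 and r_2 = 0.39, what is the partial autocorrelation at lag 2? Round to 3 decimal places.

φ_{22} = (r_2 − r_1²) / (1 − r_1²)
r_1² = (-0.087)² = 0.007569
Numerator = 0.39 − 0.0076 = 0.3824; denominator = 1 − 0.0076 = 0.9924
φ_{22} = 0.3824 / 0.9924 = 0.385

0.385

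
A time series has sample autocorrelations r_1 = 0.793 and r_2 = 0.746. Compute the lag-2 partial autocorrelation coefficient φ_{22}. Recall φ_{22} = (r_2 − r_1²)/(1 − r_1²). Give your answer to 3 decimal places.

0.316

φ_{22} = (r_2 − r_1²) / (1 − r_1²)
r_1² = (0.793)² = 0.628849
Numerator = 0.746 − 0.6288 = 0.1172; denominator = 1 − 0.6288 = 0.3712
φ_{22} = 0.1172 / 0.3712 = 0.316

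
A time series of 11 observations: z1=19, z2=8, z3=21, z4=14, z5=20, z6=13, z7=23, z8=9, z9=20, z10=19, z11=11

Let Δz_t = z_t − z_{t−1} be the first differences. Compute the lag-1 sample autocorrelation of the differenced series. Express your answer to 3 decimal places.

-0.752

First differences Δz: -11, 13, -7, 6, -7, 10, -14, 11, -1, -8
Mean of differences = -0.8000
Numerator Σ(Δz_t−Δz̄)(Δz_{t+1}−Δz̄) = -676.8400
Denominator Σ(Δz_t−Δz̄)² = 899.6000
r_1(Δz) = -676.8400 / 899.6000 = -0.752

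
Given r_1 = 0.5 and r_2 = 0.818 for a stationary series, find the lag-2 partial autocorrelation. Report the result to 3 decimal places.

φ_{22} = (r_2 − r_1²) / (1 − r_1²)
r_1² = (0.5)² = 0.25
Numerator = 0.818 − 0.2500 = 0.5680; denominator = 1 − 0.2500 = 0.7500
φ_{22} = 0.5680 / 0.7500 = 0.757

0.757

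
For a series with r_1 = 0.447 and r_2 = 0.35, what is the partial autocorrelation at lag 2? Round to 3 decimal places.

0.188

φ_{22} = (r_2 − r_1²) / (1 − r_1²)
r_1² = (0.447)² = 0.199809
Numerator = 0.35 − 0.1998 = 0.1502; denominator = 1 − 0.1998 = 0.8002
φ_{22} = 0.1502 / 0.8002 = 0.188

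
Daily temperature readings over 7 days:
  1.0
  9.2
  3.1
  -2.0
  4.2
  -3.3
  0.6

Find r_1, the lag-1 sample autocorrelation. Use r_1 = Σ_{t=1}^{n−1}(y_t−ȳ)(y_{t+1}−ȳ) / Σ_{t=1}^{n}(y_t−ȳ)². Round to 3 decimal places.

-0.158

Mean ȳ = (1.0 + 9.2 + 3.1 − 2.0 + 4.2 − 3.3 + 0.6)/7 = 1.8286
Deviations from mean: -0.8286, 7.3714, 1.2714, -3.8286, 2.3714, -5.1286, -1.2286
Σ(y_t−ȳ)(y_{t+1}−ȳ) = (-6.1078) + (9.3722) + (-4.8678) + (-9.0792) + (-12.1620) + (6.3008) = -16.5437
Denominator Σ(y_t−ȳ)² = 104.7343
r_1 = -16.5437 / 104.7343 = -0.158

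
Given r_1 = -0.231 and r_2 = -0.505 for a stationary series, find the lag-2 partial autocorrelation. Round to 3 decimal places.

-0.590

φ_{22} = (r_2 − r_1²) / (1 − r_1²)
r_1² = (-0.231)² = 0.053361
Numerator = -0.505 − 0.0534 = -0.5584; denominator = 1 − 0.0534 = 0.9466
φ_{22} = -0.5584 / 0.9466 = -0.590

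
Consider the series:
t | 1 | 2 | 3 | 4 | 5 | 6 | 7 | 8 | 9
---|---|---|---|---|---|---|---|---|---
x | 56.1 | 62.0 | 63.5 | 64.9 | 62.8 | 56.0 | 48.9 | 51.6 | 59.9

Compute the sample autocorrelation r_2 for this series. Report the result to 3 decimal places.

Mean x̄ = (56.1 + 62.0 + 63.5 + 64.9 + 62.8 + 56.0 + 48.9 + 51.6 + 59.9)/9 = 58.4111
Σ(x_t−x̄)(x_{t+2}−x̄) = (-11.7610) + (23.2879) + (22.3346) + (-15.6454) + (-41.7432) + (16.4223) + (-14.1610) = -21.2658
Denominator Σ(x_t−x̄)² = 250.3689
r_2 = -21.2658 / 250.3689 = -0.085

-0.085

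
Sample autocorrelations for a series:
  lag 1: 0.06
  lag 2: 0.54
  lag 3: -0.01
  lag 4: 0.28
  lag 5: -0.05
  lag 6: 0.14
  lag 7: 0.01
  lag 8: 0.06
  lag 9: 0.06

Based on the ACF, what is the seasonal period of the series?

2

The largest autocorrelation is r_2 = 0.54, with a weaker echo at lag 4 (0.28); the remaining lags stay at or below 0.14.
The dominant spike at lag 2 indicates a seasonal period of 2.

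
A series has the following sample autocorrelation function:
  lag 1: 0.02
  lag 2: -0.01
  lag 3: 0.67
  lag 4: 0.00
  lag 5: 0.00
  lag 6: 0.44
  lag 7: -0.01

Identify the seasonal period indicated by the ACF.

3

The largest autocorrelation is r_3 = 0.67, with a weaker echo at lag 6 (0.44); the remaining lags stay at or below 0.02.
The dominant spike at lag 3 indicates a seasonal period of 3.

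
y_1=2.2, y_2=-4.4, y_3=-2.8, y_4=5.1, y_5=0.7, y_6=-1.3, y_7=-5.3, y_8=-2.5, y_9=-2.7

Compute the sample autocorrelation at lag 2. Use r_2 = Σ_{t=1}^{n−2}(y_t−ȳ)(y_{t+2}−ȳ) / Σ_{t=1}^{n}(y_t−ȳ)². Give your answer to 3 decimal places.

Mean ȳ = (2.2 − 4.4 − 2.8 + 5.1 + 0.7 − 1.3 − 5.3 − 2.5 − 2.7)/9 = -1.2222
Σ(y_t−ȳ)(y_{t+2}−ȳ) = (-5.3995) + (-20.0906) + (-3.0328) + (-0.4917) + (-7.8384) + (0.0994) + (6.0260) = -30.7277
Denominator Σ(y_t−ȳ)² = 88.4156
r_2 = -30.7277 / 88.4156 = -0.348

-0.348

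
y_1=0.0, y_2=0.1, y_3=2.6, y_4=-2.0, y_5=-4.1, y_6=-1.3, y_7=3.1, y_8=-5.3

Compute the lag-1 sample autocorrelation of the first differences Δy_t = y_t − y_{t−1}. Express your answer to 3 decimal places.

First differences Δy: 0.1, 2.5, -4.6, -2.1, 2.8, 4.4, -8.4
Mean of differences = -0.7571
Numerator Σ(Δy_t−Δȳ)(Δy_{t+1}−Δȳ) = -30.4118
Denominator Σ(Δy_t−Δȳ)² = 125.5771
r_1(Δy) = -30.4118 / 125.5771 = -0.242

-0.242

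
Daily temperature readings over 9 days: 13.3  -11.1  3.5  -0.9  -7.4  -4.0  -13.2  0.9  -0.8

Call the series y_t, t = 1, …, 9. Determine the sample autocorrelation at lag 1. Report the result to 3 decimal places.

Mean ȳ = (13.3 − 11.1 + 3.5 − 0.9 − 7.4 − 4.0 − 13.2 + 0.9 − 0.8)/9 = -2.1889
Numerator Σ_{t=1}^{8}(y_t−ȳ)(y_{t+1}−ȳ) = -188.4435
Denominator Σ(y_t−ȳ)² = 516.4889
r_1 = -188.4435 / 516.4889 = -0.365

-0.365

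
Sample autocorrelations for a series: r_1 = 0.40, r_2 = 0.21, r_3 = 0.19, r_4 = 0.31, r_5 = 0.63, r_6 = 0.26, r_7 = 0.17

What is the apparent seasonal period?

5

The largest autocorrelation is r_5 = 0.63; the remaining lags stay at or below 0.40. The elevated value at lag 1 (0.40), dropping to 0.21 at lag 2, reflects decaying short-term dependence rather than seasonality.
The dominant spike at lag 5 indicates a seasonal period of 5.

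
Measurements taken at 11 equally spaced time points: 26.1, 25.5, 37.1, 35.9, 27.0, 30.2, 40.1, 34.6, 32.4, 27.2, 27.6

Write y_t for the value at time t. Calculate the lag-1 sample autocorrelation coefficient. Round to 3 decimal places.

Mean ȳ = (26.1 + 25.5 + 37.1 + 35.9 + 27.0 + 30.2 + 40.1 + 34.6 + 32.4 + 27.2 + 27.6)/11 = 31.2455
Numerator Σ_{t=1}^{10}(y_t−ȳ)(y_{t+1}−ȳ) = 42.2498
Denominator Σ(y_t−ȳ)² = 255.1873
r_1 = 42.2498 / 255.1873 = 0.166

0.166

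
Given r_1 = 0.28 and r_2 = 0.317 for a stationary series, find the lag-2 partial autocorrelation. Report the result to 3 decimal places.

0.259

φ_{22} = (r_2 − r_1²) / (1 − r_1²)
r_1² = (0.28)² = 0.0784
Numerator = 0.317 − 0.0784 = 0.2386; denominator = 1 − 0.0784 = 0.9216
φ_{22} = 0.2386 / 0.9216 = 0.259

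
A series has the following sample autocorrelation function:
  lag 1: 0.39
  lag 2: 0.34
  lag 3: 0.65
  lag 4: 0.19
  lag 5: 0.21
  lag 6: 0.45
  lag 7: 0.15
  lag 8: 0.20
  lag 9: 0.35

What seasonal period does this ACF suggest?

3

The largest autocorrelation is r_3 = 0.65, with a weaker echo at lag 6 (0.45); the remaining lags stay at or below 0.39. The elevated value at lag 1 (0.39), dropping to 0.34 at lag 2, reflects decaying short-term dependence rather than seasonality.
The dominant spike at lag 3 indicates a seasonal period of 3.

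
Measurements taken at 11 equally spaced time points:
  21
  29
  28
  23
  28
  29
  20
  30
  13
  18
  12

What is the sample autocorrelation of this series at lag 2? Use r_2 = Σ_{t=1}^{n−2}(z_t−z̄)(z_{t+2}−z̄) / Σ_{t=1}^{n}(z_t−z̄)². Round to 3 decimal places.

0.346

Mean z̄ = (21 + 29 + 28 + 23 + 28 + 29 + 20 + 30 + 13 + 18 + 12)/11 = 22.8182
Numerator Σ_{t=1}^{9}(z_t−z̄)(z_{t+2}−z̄) = 148.7521
Denominator Σ(z_t−z̄)² = 429.6364
r_2 = 148.7521 / 429.6364 = 0.346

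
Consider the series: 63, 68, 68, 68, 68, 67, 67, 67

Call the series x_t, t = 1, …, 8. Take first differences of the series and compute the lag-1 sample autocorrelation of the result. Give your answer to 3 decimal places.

0.010

First differences Δx: 5, 0, 0, 0, -1, 0, 0
Mean of differences = 0.5714
Numerator Σ(Δx_t−Δx̄)(Δx_{t+1}−Δx̄) = 0.2449
Denominator Σ(Δx_t−Δx̄)² = 23.7143
r_1(Δx) = 0.2449 / 23.7143 = 0.010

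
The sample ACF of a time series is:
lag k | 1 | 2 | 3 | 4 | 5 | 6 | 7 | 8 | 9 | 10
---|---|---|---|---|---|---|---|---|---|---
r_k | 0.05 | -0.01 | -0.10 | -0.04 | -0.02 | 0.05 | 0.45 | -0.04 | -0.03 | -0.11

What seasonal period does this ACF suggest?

The largest autocorrelation is r_7 = 0.45; the remaining lags stay at or below 0.05.
The dominant spike at lag 7 indicates a seasonal period of 7.

7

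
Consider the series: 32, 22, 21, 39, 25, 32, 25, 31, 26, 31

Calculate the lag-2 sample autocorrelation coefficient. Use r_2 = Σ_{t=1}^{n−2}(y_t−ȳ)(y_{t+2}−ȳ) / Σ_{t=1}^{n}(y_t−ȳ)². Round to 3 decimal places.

0.017

Mean ȳ = (32 + 22 + 21 + 39 + 25 + 32 + 25 + 31 + 26 + 31)/10 = 28.4000
Numerator Σ_{t=1}^{8}(y_t−ȳ)(y_{t+2}−ȳ) = 4.6800
Denominator Σ(y_t−ȳ)² = 276.4000
r_2 = 4.6800 / 276.4000 = 0.017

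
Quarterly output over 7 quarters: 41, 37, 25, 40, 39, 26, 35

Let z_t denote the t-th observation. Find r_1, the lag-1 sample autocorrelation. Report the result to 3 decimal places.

Mean z̄ = (41 + 37 + 25 + 40 + 39 + 26 + 35)/7 = 34.7143
Numerator Σ_{t=1}^{6}(z_t−z̄)(z_{t+1}−z̄) = -76.3673
Denominator Σ(z_t−z̄)² = 261.4286
r_1 = -76.3673 / 261.4286 = -0.292

-0.292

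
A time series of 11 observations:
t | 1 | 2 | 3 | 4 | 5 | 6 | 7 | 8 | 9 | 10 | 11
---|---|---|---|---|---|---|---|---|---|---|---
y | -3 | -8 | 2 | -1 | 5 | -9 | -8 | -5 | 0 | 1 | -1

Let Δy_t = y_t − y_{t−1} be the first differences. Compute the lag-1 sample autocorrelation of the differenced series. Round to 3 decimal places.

First differences Δy: -5, 10, -3, 6, -14, 1, 3, 5, 1, -2
Mean of differences = 0.2000
Numerator Σ(Δy_t−Δȳ)(Δy_{t+1}−Δȳ) = -176.8400
Denominator Σ(Δy_t−Δȳ)² = 405.6000
r_1(Δy) = -176.8400 / 405.6000 = -0.436

-0.436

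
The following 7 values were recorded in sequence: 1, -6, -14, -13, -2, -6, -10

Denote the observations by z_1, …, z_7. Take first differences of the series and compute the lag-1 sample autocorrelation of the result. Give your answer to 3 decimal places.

0.112

First differences Δz: -7, -8, 1, 11, -4, -4
Mean of differences = -1.8333
Numerator Σ(Δz_t−Δz̄)(Δz_{t+1}−Δz̄) = 27.6389
Denominator Σ(Δz_t−Δz̄)² = 246.8333
r_1(Δz) = 27.6389 / 246.8333 = 0.112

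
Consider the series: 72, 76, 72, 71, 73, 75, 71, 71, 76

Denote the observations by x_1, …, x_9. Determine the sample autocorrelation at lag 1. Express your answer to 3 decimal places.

Mean x̄ = (72 + 76 + 72 + 71 + 73 + 75 + 71 + 71 + 76)/9 = 73.0000
Numerator Σ_{t=1}^{8}(x_t−x̄)(x_{t+1}−x̄) = -10.0000
Denominator Σ(x_t−x̄)² = 36.0000
r_1 = -10.0000 / 36.0000 = -0.278

-0.278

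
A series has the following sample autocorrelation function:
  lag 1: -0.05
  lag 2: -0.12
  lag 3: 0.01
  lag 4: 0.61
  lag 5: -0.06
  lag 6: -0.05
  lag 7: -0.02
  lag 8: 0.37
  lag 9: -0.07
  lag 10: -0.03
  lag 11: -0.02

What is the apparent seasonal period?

The largest autocorrelation is r_4 = 0.61, with a weaker echo at lag 8 (0.37); the remaining lags stay at or below 0.01.
The dominant spike at lag 4 indicates a seasonal period of 4.

4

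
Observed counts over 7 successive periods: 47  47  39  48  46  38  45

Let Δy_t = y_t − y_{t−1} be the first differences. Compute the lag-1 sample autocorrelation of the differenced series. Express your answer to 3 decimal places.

First differences Δy: 0, -8, 9, -2, -8, 7
Mean of differences = -0.3333
Numerator Σ(Δy_t−Δȳ)(Δy_{t+1}−Δȳ) = -133.1111
Denominator Σ(Δy_t−Δȳ)² = 261.3333
r_1(Δy) = -133.1111 / 261.3333 = -0.509

-0.509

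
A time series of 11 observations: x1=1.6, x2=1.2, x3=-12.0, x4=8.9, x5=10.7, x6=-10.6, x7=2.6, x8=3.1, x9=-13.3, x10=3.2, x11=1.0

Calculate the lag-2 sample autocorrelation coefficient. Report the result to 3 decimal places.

Mean x̄ = (1.6 + 1.2 − 12.0 + 8.9 + 10.7 − 10.6 + 2.6 + 3.1 − 13.3 + 3.2 + 1.0)/11 = -0.3273
Numerator Σ_{t=1}^{9}(x_t−x̄)(x_{t+2}−x̄) = -277.9433
Denominator Σ(x_t−x̄)² = 657.3818
r_2 = -277.9433 / 657.3818 = -0.423

-0.423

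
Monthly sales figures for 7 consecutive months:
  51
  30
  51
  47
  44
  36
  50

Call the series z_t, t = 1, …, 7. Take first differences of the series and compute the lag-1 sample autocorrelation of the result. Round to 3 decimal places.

First differences Δz: -21, 21, -4, -3, -8, 14
Mean of differences = -0.1667
Numerator Σ(Δz_t−Δz̄)(Δz_{t+1}−Δz̄) = -600.0278
Denominator Σ(Δz_t−Δz̄)² = 1166.8333
r_1(Δz) = -600.0278 / 1166.8333 = -0.514

-0.514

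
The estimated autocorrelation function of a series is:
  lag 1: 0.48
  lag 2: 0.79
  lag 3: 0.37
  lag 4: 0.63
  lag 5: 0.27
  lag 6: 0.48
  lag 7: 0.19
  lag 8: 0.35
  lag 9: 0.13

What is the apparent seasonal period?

The largest autocorrelation is r_2 = 0.79, with a weaker echo at lag 4 (0.63); the remaining lags stay at or below 0.48.
The dominant spike at lag 2 indicates a seasonal period of 2.

2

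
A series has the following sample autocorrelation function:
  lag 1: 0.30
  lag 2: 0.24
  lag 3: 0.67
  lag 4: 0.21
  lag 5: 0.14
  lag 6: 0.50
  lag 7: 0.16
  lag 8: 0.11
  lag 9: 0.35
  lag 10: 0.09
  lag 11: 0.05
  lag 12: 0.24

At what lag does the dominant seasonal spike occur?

The largest autocorrelation is r_3 = 0.67, with weaker echoes at lags 6 (0.50) and 9 (0.35); the remaining lags stay at or below 0.30. The elevated value at lag 1 (0.30), dropping to 0.24 at lag 2, reflects decaying short-term dependence rather than seasonality.
The dominant spike at lag 3 indicates a seasonal period of 3.

3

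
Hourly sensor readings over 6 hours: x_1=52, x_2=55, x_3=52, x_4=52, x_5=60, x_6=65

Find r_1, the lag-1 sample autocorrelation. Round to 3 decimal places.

Mean x̄ = (52 + 55 + 52 + 52 + 60 + 65)/6 = 56.0000
Deviations from mean: -4.0000, -1.0000, -4.0000, -4.0000, 4.0000, 9.0000
Numerator Σ_{t=1}^{5}(x_t−x̄)(x_{t+1}−x̄) = 44.0000
Denominator Σ(x_t−x̄)² = 146.0000
r_1 = 44.0000 / 146.0000 = 0.301

0.301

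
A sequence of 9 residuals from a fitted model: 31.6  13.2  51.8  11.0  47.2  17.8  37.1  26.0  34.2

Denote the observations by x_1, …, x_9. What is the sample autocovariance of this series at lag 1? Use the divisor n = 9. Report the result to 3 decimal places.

-163.983

Mean x̄ = (31.6 + 13.2 + 51.8 + 11.0 + 47.2 + 17.8 + 37.1 + 26.0 + 34.2)/9 = 29.9889
Σ_{t=1}^{8}(x_t−x̄)(x_{t+1}−x̄) = -1475.8457
γ_1 = -1475.8457 / 9 = -163.983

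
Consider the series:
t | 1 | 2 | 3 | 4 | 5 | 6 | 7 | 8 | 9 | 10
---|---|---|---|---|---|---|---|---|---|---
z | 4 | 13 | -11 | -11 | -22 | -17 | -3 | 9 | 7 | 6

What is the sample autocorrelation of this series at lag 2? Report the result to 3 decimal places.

0.029

Mean z̄ = (4 + 13 − 11 − 11 − 22 − 17 − 3 + 9 + 7 + 6)/10 = -2.5000
Numerator Σ_{t=1}^{8}(z_t−z̄)(z_{t+2}−z̄) = 38.0000
Denominator Σ(z_t−z̄)² = 1312.5000
r_2 = 38.0000 / 1312.5000 = 0.029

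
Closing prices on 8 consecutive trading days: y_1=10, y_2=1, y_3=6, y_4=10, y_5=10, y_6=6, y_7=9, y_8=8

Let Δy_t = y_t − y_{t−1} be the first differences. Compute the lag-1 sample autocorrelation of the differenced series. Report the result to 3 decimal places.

-0.256

First differences Δy: -9, 5, 4, 0, -4, 3, -1
Mean of differences = -0.2857
Numerator Σ(Δy_t−Δȳ)(Δy_{t+1}−Δȳ) = -37.7959
Denominator Σ(Δy_t−Δȳ)² = 147.4286
r_1(Δy) = -37.7959 / 147.4286 = -0.256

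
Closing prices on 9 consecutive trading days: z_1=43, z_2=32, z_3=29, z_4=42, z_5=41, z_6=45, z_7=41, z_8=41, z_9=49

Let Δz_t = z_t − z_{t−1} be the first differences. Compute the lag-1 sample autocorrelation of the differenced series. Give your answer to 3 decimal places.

First differences Δz: -11, -3, 13, -1, 4, -4, 0, 8
Mean of differences = 0.7500
Numerator Σ(Δz_t−Δz̄)(Δz_{t+1}−Δz̄) = -46.3125
Denominator Σ(Δz_t−Δz̄)² = 391.5000
r_1(Δz) = -46.3125 / 391.5000 = -0.118

-0.118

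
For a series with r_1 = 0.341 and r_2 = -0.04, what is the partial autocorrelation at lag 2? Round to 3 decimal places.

φ_{22} = (r_2 − r_1²) / (1 − r_1²)
r_1² = (0.341)² = 0.116281
Numerator = -0.04 − 0.1163 = -0.1563; denominator = 1 − 0.1163 = 0.8837
φ_{22} = -0.1563 / 0.8837 = -0.177

-0.177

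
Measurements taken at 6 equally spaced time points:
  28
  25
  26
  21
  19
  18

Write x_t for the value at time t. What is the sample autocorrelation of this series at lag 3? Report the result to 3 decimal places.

Mean x̄ = (28 + 25 + 26 + 21 + 19 + 18)/6 = 22.8333
Deviations from mean: 5.1667, 2.1667, 3.1667, -1.8333, -3.8333, -4.8333
Σ(x_t−x̄)(x_{t+3}−x̄) = (-9.4722) + (-8.3056) + (-15.3056) = -33.0833
Denominator Σ(x_t−x̄)² = 82.8333
r_3 = -33.0833 / 82.8333 = -0.399

-0.399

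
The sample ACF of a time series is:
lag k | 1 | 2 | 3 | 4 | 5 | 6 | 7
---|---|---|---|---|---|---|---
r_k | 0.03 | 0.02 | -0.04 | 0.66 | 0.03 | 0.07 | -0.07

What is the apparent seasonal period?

The largest autocorrelation is r_4 = 0.66; the remaining lags stay at or below 0.07.
The dominant spike at lag 4 indicates a seasonal period of 4.

4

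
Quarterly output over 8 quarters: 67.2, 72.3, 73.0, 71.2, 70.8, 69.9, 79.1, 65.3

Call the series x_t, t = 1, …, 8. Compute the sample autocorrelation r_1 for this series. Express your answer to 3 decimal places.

-0.485

Mean x̄ = (67.2 + 72.3 + 73.0 + 71.2 + 70.8 + 69.9 + 79.1 + 65.3)/8 = 71.1000
Σ(x_t−x̄)(x_{t+1}−x̄) = (-4.6800) + (2.2800) + (0.1900) + (-0.0300) + (0.3600) + (-9.6000) + (-46.4000) = -57.8800
Denominator Σ(x_t−x̄)² = 119.4400
r_1 = -57.8800 / 119.4400 = -0.485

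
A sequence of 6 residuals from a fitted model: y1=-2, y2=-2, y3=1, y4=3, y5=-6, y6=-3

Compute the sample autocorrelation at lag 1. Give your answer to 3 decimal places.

Mean ȳ = (-2 − 2 + 1 + 3 − 6 − 3)/6 = -1.5000
Deviations from mean: -0.5000, -0.5000, 2.5000, 4.5000, -4.5000, -1.5000
Σ(y_t−ȳ)(y_{t+1}−ȳ) = (0.2500) + (-1.2500) + (11.2500) + (-20.2500) + (6.7500) = -3.2500
Denominator Σ(y_t−ȳ)² = 49.5000
r_1 = -3.2500 / 49.5000 = -0.066

-0.066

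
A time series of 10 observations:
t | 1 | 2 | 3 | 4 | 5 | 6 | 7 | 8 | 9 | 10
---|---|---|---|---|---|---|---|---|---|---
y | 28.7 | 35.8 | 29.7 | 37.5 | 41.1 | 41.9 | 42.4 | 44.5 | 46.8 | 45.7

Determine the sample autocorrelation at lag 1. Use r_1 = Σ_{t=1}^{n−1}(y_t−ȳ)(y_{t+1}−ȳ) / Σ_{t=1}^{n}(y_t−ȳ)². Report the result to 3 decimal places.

Mean ȳ = (28.7 + 35.8 + 29.7 + 37.5 + 41.1 + 41.9 + 42.4 + 44.5 + 46.8 + 45.7)/10 = 39.4100
Numerator Σ_{t=1}^{9}(y_t−ȳ)(y_{t+1}−ȳ) = 200.0049
Denominator Σ(y_t−ȳ)² = 363.7490
r_1 = 200.0049 / 363.7490 = 0.550

0.550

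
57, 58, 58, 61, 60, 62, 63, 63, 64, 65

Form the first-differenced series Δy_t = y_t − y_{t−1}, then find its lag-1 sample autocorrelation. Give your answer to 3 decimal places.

-0.746

First differences Δy: 1, 0, 3, -1, 2, 1, 0, 1, 1
Mean of differences = 0.8889
Numerator Σ(Δy_t−Δȳ)(Δy_{t+1}−Δȳ) = -8.1235
Denominator Σ(Δy_t−Δȳ)² = 10.8889
r_1(Δy) = -8.1235 / 10.8889 = -0.746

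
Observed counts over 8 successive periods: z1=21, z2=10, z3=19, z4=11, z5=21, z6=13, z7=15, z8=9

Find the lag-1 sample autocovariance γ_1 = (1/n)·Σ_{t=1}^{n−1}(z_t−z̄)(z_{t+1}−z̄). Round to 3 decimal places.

-12.768

Mean z̄ = (21 + 10 + 19 + 11 + 21 + 13 + 15 + 9)/8 = 14.8750
Deviations: 6.1250, -4.8750, 4.1250, -3.8750, 6.1250, -1.8750, 0.1250, -5.8750
Σ_{t=1}^{7}(z_t−z̄)(z_{t+1}−z̄) = -102.1406
γ_1 = -102.1406 / 8 = -12.768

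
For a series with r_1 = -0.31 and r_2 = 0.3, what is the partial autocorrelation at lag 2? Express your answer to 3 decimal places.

0.226

φ_{22} = (r_2 − r_1²) / (1 − r_1²)
r_1² = (-0.31)² = 0.0961
Numerator = 0.3 − 0.0961 = 0.2039; denominator = 1 − 0.0961 = 0.9039
φ_{22} = 0.2039 / 0.9039 = 0.226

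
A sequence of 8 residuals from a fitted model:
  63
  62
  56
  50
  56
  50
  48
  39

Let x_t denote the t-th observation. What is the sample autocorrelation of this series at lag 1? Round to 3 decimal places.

Mean x̄ = (63 + 62 + 56 + 50 + 56 + 50 + 48 + 39)/8 = 53.0000
Deviations from mean: 10.0000, 9.0000, 3.0000, -3.0000, 3.0000, -3.0000, -5.0000, -14.0000
Σ(x_t−x̄)(x_{t+1}−x̄) = (90.0000) + (27.0000) + (-9.0000) + (-9.0000) + (-9.0000) + (15.0000) + (70.0000) = 175.0000
Denominator Σ(x_t−x̄)² = 438.0000
r_1 = 175.0000 / 438.0000 = 0.400

0.400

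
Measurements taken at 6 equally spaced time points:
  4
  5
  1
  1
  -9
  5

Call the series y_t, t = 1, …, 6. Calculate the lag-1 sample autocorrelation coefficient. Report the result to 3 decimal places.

-0.192

Mean ȳ = (4 + 5 + 1 + 1 − 9 + 5)/6 = 1.1667
Numerator Σ_{t=1}^{5}(y_t−ȳ)(y_{t+1}−ȳ) = -27.0278
Denominator Σ(y_t−ȳ)² = 140.8333
r_1 = -27.0278 / 140.8333 = -0.192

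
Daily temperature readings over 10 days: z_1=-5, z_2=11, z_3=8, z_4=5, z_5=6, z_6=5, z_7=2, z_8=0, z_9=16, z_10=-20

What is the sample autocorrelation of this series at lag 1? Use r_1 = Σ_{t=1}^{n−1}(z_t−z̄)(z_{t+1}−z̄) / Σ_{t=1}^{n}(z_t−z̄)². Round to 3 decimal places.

-0.380

Mean z̄ = (-5 + 11 + 8 + 5 + 6 + 5 + 2 + 0 + 16 − 20)/10 = 2.8000
Numerator Σ_{t=1}^{9}(z_t−z̄)(z_{t+1}−z̄) = -333.2400
Denominator Σ(z_t−z̄)² = 877.6000
r_1 = -333.2400 / 877.6000 = -0.380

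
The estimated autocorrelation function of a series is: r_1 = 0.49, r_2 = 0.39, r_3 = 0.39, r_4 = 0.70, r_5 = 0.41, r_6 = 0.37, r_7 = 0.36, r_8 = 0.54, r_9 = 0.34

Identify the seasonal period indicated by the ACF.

4

The largest autocorrelation is r_4 = 0.70, with a weaker echo at lag 8 (0.54); the remaining lags stay at or below 0.49. The elevated value at lag 1 (0.49), dropping to 0.39 at lag 2, reflects decaying short-term dependence rather than seasonality.
The dominant spike at lag 4 indicates a seasonal period of 4.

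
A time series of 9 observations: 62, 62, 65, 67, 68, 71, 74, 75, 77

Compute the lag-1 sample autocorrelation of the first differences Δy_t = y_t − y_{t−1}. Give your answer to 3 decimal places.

-0.326

First differences Δy: 0, 3, 2, 1, 3, 3, 1, 2
Mean of differences = 1.8750
Numerator Σ(Δy_t−Δȳ)(Δy_{t+1}−Δȳ) = -2.8906
Denominator Σ(Δy_t−Δȳ)² = 8.8750
r_1(Δy) = -2.8906 / 8.8750 = -0.326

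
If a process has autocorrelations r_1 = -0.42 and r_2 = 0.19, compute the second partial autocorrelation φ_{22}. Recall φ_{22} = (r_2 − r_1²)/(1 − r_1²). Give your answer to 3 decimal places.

0.017

φ_{22} = (r_2 − r_1²) / (1 − r_1²)
r_1² = (-0.42)² = 0.1764
Numerator = 0.19 − 0.1764 = 0.0136; denominator = 1 − 0.1764 = 0.8236
φ_{22} = 0.0136 / 0.8236 = 0.017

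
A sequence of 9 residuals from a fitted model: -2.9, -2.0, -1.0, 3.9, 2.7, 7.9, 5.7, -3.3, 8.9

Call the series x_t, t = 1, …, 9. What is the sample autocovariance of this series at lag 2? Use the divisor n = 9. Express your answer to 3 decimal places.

1.225

Mean x̄ = (-2.9 − 2.0 − 1.0 + 3.9 + 2.7 + 7.9 + 5.7 − 3.3 + 8.9)/9 = 2.2111
Σ_{t=1}^{7}(x_t−x̄)(x_{t+2}−x̄) = 11.0286
γ_2 = 11.0286 / 9 = 1.225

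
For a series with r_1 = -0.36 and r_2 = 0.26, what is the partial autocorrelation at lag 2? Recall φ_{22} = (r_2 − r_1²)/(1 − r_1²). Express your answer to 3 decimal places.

φ_{22} = (r_2 − r_1²) / (1 − r_1²)
r_1² = (-0.36)² = 0.1296
Numerator = 0.26 − 0.1296 = 0.1304; denominator = 1 − 0.1296 = 0.8704
φ_{22} = 0.1304 / 0.8704 = 0.150

0.150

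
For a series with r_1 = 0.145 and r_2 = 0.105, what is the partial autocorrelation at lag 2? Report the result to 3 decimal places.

0.086

φ_{22} = (r_2 − r_1²) / (1 − r_1²)
r_1² = (0.145)² = 0.021025
Numerator = 0.105 − 0.0210 = 0.0840; denominator = 1 − 0.0210 = 0.9790
φ_{22} = 0.0840 / 0.9790 = 0.086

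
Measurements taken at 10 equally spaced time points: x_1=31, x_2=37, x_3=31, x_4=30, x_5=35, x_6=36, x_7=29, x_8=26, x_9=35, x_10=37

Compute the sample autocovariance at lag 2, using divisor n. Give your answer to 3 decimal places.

Mean x̄ = (31 + 37 + 31 + 30 + 35 + 36 + 29 + 26 + 35 + 37)/10 = 32.7000
Σ_{t=1}^{8}(x_t−x̄)(x_{t+2}−x̄) = -89.4800
γ_2 = -89.4800 / 10 = -8.948

-8.948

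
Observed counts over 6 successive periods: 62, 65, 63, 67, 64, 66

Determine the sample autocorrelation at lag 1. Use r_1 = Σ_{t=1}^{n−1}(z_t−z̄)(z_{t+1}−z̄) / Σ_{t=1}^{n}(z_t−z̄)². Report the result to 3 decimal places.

-0.443

Mean z̄ = (62 + 65 + 63 + 67 + 64 + 66)/6 = 64.5000
Deviations from mean: -2.5000, 0.5000, -1.5000, 2.5000, -0.5000, 1.5000
Numerator Σ_{t=1}^{5}(z_t−z̄)(z_{t+1}−z̄) = -7.7500
Denominator Σ(z_t−z̄)² = 17.5000
r_1 = -7.7500 / 17.5000 = -0.443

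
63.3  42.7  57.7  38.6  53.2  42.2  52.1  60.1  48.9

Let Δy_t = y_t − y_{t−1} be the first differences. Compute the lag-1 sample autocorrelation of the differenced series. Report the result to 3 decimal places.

First differences Δy: -20.6, 15.0, -19.1, 14.6, -11.0, 9.9, 8.0, -11.2
Mean of differences = -1.8000
Numerator Σ(Δy_t−Δȳ)(Δy_{t+1}−Δȳ) = -1126.1800
Denominator Σ(Δy_t−Δȳ)² = 1609.8600
r_1(Δy) = -1126.1800 / 1609.8600 = -0.700

-0.700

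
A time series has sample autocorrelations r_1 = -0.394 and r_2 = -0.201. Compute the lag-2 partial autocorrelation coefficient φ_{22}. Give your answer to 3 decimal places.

-0.422

φ_{22} = (r_2 − r_1²) / (1 − r_1²)
r_1² = (-0.394)² = 0.155236
Numerator = -0.201 − 0.1552 = -0.3562; denominator = 1 − 0.1552 = 0.8448
φ_{22} = -0.3562 / 0.8448 = -0.422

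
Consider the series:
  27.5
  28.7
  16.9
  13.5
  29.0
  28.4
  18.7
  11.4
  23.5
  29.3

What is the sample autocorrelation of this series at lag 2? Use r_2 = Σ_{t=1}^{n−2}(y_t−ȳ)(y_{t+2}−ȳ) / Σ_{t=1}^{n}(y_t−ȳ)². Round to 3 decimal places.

-0.776

Mean ȳ = (27.5 + 28.7 + 16.9 + 13.5 + 29.0 + 28.4 + 18.7 + 11.4 + 23.5 + 29.3)/10 = 22.6900
Numerator Σ_{t=1}^{8}(y_t−ȳ)(y_{t+2}−ȳ) = -339.5932
Denominator Σ(y_t−ȳ)² = 437.3890
r_2 = -339.5932 / 437.3890 = -0.776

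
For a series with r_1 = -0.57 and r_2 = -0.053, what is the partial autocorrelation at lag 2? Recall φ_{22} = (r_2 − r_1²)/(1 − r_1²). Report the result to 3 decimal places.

φ_{22} = (r_2 − r_1²) / (1 − r_1²)
r_1² = (-0.57)² = 0.3249
Numerator = -0.053 − 0.3249 = -0.3779; denominator = 1 − 0.3249 = 0.6751
φ_{22} = -0.3779 / 0.6751 = -0.560

-0.560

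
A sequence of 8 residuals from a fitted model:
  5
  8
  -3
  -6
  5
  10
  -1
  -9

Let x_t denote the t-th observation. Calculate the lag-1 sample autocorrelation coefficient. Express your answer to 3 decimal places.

Mean x̄ = (5 + 8 − 3 − 6 + 5 + 10 − 1 − 9)/8 = 1.1250
Σ(x_t−x̄)(x_{t+1}−x̄) = (26.6406) + (-28.3594) + (29.3906) + (-27.6094) + (34.3906) + (-18.8594) + (21.5156) = 37.1094
Denominator Σ(x_t−x̄)² = 330.8750
r_1 = 37.1094 / 330.8750 = 0.112

0.112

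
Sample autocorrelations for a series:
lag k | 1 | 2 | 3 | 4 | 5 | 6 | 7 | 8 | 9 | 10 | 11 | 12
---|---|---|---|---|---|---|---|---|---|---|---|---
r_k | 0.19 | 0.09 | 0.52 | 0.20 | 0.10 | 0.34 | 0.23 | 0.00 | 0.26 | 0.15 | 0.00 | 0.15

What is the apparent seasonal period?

The largest autocorrelation is r_3 = 0.52, with weaker echoes at lags 6 (0.34) and 9 (0.26); the remaining lags stay at or below 0.23.
The dominant spike at lag 3 indicates a seasonal period of 3.

3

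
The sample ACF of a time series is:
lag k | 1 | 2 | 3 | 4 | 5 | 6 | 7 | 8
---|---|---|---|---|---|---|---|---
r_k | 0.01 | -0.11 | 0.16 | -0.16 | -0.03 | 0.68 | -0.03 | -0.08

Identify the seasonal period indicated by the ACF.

The largest autocorrelation is r_6 = 0.68; the remaining lags stay at or below 0.16.
The dominant spike at lag 6 indicates a seasonal period of 6.

6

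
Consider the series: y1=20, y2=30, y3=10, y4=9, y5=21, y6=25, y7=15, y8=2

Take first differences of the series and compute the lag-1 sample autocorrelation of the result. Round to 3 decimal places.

First differences Δy: 10, -20, -1, 12, 4, -10, -13
Mean of differences = -2.5714
Numerator Σ(Δy_t−Δȳ)(Δy_{t+1}−Δȳ) = -99.1837
Denominator Σ(Δy_t−Δȳ)² = 883.7143
r_1(Δy) = -99.1837 / 883.7143 = -0.112

-0.112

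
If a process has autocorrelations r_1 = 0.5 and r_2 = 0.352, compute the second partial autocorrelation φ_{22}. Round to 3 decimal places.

0.136

φ_{22} = (r_2 − r_1²) / (1 − r_1²)
r_1² = (0.5)² = 0.25
Numerator = 0.352 − 0.2500 = 0.1020; denominator = 1 − 0.2500 = 0.7500
φ_{22} = 0.1020 / 0.7500 = 0.136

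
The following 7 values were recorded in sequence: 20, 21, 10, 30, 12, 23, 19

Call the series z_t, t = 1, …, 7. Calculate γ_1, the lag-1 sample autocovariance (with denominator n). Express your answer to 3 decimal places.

-31.481

Mean z̄ = (20 + 21 + 10 + 30 + 12 + 23 + 19)/7 = 19.2857
Deviations: 0.7143, 1.7143, -9.2857, 10.7143, -7.2857, 3.7143, -0.2857
Σ_{t=1}^{6}(z_t−z̄)(z_{t+1}−z̄) = -220.3673
γ_1 = -220.3673 / 7 = -31.481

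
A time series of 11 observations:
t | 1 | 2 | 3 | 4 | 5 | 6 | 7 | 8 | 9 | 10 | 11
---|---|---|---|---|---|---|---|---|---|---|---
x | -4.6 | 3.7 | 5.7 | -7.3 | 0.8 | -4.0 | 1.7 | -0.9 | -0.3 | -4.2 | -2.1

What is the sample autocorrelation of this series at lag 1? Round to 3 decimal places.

-0.335

Mean x̄ = (-4.6 + 3.7 + 5.7 − 7.3 + 0.8 − 4.0 + 1.7 − 0.9 − 0.3 − 4.2 − 2.1)/11 = -1.0455
Numerator Σ_{t=1}^{10}(x_t−x̄)(x_{t+1}−x̄) = -50.6712
Denominator Σ(x_t−x̄)² = 151.0873
r_1 = -50.6712 / 151.0873 = -0.335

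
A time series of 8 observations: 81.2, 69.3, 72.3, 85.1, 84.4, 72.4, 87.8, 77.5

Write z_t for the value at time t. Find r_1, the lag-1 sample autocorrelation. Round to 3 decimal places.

Mean z̄ = (81.2 + 69.3 + 72.3 + 85.1 + 84.4 + 72.4 + 87.8 + 77.5)/8 = 78.7500
Deviations from mean: 2.4500, -9.4500, -6.4500, 6.3500, 5.6500, -6.3500, 9.0500, -1.2500
Numerator Σ_{t=1}^{7}(z_t−z̄)(z_{t+1}−z̄) = -71.9375
Denominator Σ(z_t−z̄)² = 332.9400
r_1 = -71.9375 / 332.9400 = -0.216

-0.216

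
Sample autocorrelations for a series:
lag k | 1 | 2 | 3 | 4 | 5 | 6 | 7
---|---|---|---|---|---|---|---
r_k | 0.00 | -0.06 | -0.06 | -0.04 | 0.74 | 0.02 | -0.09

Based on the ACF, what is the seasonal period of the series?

5

The largest autocorrelation is r_5 = 0.74; the remaining lags stay at or below 0.02.
The dominant spike at lag 5 indicates a seasonal period of 5.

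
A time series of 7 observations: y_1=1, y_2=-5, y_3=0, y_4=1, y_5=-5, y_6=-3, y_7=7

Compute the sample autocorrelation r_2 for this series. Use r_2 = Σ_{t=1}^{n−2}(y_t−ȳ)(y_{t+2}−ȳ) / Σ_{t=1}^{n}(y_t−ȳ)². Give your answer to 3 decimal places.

-0.426

Mean ȳ = (1 − 5 + 0 + 1 − 5 − 3 + 7)/7 = -0.5714
Deviations from mean: 1.5714, -4.4286, 0.5714, 1.5714, -4.4286, -2.4286, 7.5714
Σ(y_t−ȳ)(y_{t+2}−ȳ) = (0.8980) + (-6.9592) + (-2.5306) + (-3.8163) + (-33.5306) = -45.9388
Denominator Σ(y_t−ȳ)² = 107.7143
r_2 = -45.9388 / 107.7143 = -0.426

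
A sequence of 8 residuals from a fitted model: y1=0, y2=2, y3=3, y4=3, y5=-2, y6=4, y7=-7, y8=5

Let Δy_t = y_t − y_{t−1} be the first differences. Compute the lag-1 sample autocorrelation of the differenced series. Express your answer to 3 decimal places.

First differences Δy: 2, 1, 0, -5, 6, -11, 12
Mean of differences = 0.7143
Numerator Σ(Δy_t−Δȳ)(Δy_{t+1}−Δȳ) = -220.0816
Denominator Σ(Δy_t−Δȳ)² = 327.4286
r_1(Δy) = -220.0816 / 327.4286 = -0.672

-0.672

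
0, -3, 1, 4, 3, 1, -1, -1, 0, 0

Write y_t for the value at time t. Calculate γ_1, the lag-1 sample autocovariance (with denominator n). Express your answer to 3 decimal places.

1.424

Mean ȳ = (0 − 3 + 1 + 4 + 3 + 1 − 1 − 1 + 0 + 0)/10 = 0.4000
Σ_{t=1}^{9}(y_t−ȳ)(y_{t+1}−ȳ) = 14.2400
γ_1 = 14.2400 / 10 = 1.424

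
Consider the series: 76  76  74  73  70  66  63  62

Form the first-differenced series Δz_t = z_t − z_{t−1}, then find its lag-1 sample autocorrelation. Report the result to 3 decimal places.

0.167

First differences Δz: 0, -2, -1, -3, -4, -3, -1
Mean of differences = -2.0000
Numerator Σ(Δz_t−Δz̄)(Δz_{t+1}−Δz̄) = 2.0000
Denominator Σ(Δz_t−Δz̄)² = 12.0000
r_1(Δz) = 2.0000 / 12.0000 = 0.167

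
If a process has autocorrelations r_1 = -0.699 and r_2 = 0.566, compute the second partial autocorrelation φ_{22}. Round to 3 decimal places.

φ_{22} = (r_2 − r_1²) / (1 − r_1²)
r_1² = (-0.699)² = 0.488601
Numerator = 0.566 − 0.4886 = 0.0774; denominator = 1 − 0.4886 = 0.5114
φ_{22} = 0.0774 / 0.5114 = 0.151

0.151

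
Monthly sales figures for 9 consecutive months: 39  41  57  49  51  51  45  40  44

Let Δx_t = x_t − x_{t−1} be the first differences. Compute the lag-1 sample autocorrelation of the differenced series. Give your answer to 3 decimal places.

First differences Δx: 2, 16, -8, 2, 0, -6, -5, 4
Mean of differences = 0.6250
Numerator Σ(Δx_t−Δx̄)(Δx_{t+1}−Δx̄) = -101.7656
Denominator Σ(Δx_t−Δx̄)² = 401.8750
r_1(Δx) = -101.7656 / 401.8750 = -0.253

-0.253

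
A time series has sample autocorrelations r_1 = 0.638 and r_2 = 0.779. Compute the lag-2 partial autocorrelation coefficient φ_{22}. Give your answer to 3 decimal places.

φ_{22} = (r_2 − r_1²) / (1 − r_1²)
r_1² = (0.638)² = 0.407044
Numerator = 0.779 − 0.4070 = 0.3720; denominator = 1 − 0.4070 = 0.5930
φ_{22} = 0.3720 / 0.5930 = 0.627

0.627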